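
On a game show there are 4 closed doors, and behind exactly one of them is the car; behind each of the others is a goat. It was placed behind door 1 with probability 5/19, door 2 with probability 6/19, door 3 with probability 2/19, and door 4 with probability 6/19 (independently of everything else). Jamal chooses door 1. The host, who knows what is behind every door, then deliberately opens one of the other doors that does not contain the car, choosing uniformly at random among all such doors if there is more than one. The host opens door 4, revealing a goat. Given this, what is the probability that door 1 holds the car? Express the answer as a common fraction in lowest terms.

Apply Bayes' rule, conditioning on where the car actually is.
If it is behind door 1 (prior 5/19): the host has 3 equally likely choices, so probability 1/3; weight (5/19)·(1/3) = 5/57.
If it is behind door 2 (prior 6/19): the host has 2 equally likely choices, so probability 1/2; weight (6/19)·(1/2) = 3/19.
If it is behind door 3 (prior 2/19): the host has 2 equally likely choices, so probability 1/2; weight (2/19)·(1/2) = 1/19.
If it is behind door 4 (prior 6/19): the host opened door 4, so this case is ruled out; weight (6/19)·0 = 0.
The weights sum to 17/57.
So P(the car behind door 1 | the host opened door 4) = (5/57) / (17/57) = 5/17.

5/17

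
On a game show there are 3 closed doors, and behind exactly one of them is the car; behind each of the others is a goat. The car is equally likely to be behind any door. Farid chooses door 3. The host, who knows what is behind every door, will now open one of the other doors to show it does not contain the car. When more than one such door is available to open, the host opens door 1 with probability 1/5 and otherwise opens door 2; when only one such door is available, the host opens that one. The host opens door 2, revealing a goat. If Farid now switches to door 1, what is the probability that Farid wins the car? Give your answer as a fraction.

5/9

Condition on the true location of the car.
If it is behind door 1 (prior 1/3): only door 2 is available, probability 1; weight (1/3)·1 = 1/3.
If it is behind door 2 (prior 1/3): the host opened door 2, so this case is ruled out; weight (1/3)·0 = 0.
If it is behind door 3 (prior 1/3): door 1 is available but not opened, probability 4/5; weight (1/3)·(4/5) = 4/15.
The weights sum to 3/5.
So P(the car behind door 1 | the host opened door 2) = (1/3) / (3/5) = 5/9.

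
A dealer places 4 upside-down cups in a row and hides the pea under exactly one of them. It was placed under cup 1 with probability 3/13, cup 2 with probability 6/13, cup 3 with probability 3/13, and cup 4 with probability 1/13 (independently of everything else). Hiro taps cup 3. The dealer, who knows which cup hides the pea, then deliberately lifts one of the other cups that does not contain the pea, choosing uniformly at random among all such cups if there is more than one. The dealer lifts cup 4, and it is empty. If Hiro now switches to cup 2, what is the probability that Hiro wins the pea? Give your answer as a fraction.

6/11

Condition on the true location of the pea.
If it is under cup 1 (prior 3/13): the dealer has 2 equally likely choices, so probability 1/2; weight (3/13)·(1/2) = 3/26.
If it is under cup 2 (prior 6/13): the dealer has 2 equally likely choices, so probability 1/2; weight (6/13)·(1/2) = 3/13.
If it is under cup 3 (prior 3/13): the dealer has 3 equally likely choices, so probability 1/3; weight (3/13)·(1/3) = 1/13.
If it is under cup 4 (prior 1/13): the dealer opened cup 4, so this case is ruled out; weight (1/13)·0 = 0.
The weights sum to 11/26.
So P(the pea under cup 2 | the dealer opened cup 4) = (3/13) / (11/26) = 6/11.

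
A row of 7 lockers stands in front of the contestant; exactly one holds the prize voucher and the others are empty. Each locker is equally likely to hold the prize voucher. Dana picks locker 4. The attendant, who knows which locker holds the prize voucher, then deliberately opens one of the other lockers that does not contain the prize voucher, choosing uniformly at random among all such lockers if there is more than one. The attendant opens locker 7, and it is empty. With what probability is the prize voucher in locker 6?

Consider each possible location of the prize voucher in turn.
If it is in any of lockers 1, 2, 3, 5, and 6 (prior 1/7 each): the attendant has 5 equally likely choices, so probability 1/5; weight (1/7)·(1/5) = 1/35 each.
If it is in locker 4 (prior 1/7): the attendant has 6 equally likely choices, so probability 1/6; weight (1/7)·(1/6) = 1/42.
If it is in locker 7 (prior 1/7): the attendant opened locker 7, so this case is ruled out; weight (1/7)·0 = 0.
The weights sum to 1/6.
So P(the prize voucher in locker 6 | the attendant opened locker 7) = (1/35) / (1/6) = 6/35.

6/35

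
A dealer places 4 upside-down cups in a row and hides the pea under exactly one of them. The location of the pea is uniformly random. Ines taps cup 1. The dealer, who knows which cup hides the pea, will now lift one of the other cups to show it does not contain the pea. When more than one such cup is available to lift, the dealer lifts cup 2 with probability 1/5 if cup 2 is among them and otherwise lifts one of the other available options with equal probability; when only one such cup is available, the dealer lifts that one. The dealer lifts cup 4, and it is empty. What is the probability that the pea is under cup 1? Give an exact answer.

4/17

Apply Bayes' rule, conditioning on where the pea actually is.
If it is under cup 1 (prior 1/4): cup 2 is available but not opened; cup 4 gets probability (1 − 1/5)/2 = 2/5; weight (1/4)·(2/5) = 1/10.
If it is under cup 2 (prior 1/4): cup 2 holds the prize so is unavailable; the dealer chooses uniformly among the 2 others, probability 1/2; weight (1/4)·(1/2) = 1/8.
If it is under cup 3 (prior 1/4): cup 2 is available but not opened, probability 4/5; weight (1/4)·(4/5) = 1/5.
If it is under cup 4 (prior 1/4): the dealer opened cup 4, so this case is ruled out; weight (1/4)·0 = 0.
The weights sum to 17/40.
So P(the pea under cup 1 | the dealer opened cup 4) = (1/10) / (17/40) = 4/17.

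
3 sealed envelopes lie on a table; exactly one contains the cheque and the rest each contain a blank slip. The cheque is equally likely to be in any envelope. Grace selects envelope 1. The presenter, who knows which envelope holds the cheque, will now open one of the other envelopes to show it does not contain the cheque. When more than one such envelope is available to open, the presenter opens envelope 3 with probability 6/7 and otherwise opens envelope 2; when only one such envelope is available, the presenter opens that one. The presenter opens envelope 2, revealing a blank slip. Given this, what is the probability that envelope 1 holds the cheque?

1/8

Condition on the true location of the cheque.
If it is in envelope 1 (prior 1/3): envelope 3 is available but not opened, probability 1/7; weight (1/3)·(1/7) = 1/21.
If it is in envelope 2 (prior 1/3): the presenter opened envelope 2, so this case is ruled out; weight (1/3)·0 = 0.
If it is in envelope 3 (prior 1/3): only envelope 2 is available, probability 1; weight (1/3)·1 = 1/3.
The weights sum to 8/21.
So P(the cheque in envelope 1 | the presenter opened envelope 2) = (1/21) / (8/21) = 1/8.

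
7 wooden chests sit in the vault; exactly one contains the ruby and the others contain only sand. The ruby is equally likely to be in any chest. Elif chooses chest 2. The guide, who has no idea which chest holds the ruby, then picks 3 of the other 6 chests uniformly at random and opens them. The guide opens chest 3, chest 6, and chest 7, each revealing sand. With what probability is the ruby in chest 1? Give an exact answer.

1/4

Because the guide chose which chests to open without knowing where the ruby is, the choice is independent of the prize location. Learning that none of the 3 opened chests holds the ruby simply rules out those 3 locations and leaves the remaining 4 chests still equally likely by symmetry.
So P(the ruby in chest 1) = 1/4.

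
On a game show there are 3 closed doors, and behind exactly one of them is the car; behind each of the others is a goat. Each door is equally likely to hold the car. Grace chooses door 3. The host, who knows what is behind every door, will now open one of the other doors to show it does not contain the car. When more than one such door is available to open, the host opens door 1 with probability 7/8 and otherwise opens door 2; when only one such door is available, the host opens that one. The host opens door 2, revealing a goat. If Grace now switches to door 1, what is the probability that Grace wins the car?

8/9

Condition on the true location of the car.
If it is behind door 1 (prior 1/3): only door 2 is available, probability 1; weight (1/3)·1 = 1/3.
If it is behind door 2 (prior 1/3): the host opened door 2, so this case is ruled out; weight (1/3)·0 = 0.
If it is behind door 3 (prior 1/3): door 1 is available but not opened, probability 1/8; weight (1/3)·(1/8) = 1/24.
The weights sum to 3/8.
So P(the car behind door 1 | the host opened door 2) = (1/3) / (3/8) = 8/9.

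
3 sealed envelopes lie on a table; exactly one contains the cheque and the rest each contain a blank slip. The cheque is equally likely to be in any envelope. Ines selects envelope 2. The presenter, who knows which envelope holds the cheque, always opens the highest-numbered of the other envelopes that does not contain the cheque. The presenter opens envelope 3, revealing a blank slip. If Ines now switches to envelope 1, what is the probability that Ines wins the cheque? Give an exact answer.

1/2

Apply Bayes' rule, conditioning on where the cheque actually is.
If it is in either of envelopes 1 and 2 (prior 1/3 each): envelope 3 is the highest-numbered option available, probability 1; weight (1/3)·1 = 1/3 each.
If it is in envelope 3 (prior 1/3): the presenter opened envelope 3, so this case is ruled out; weight (1/3)·0 = 0.
The weights sum to 2/3.
So P(the cheque in envelope 1 | the presenter opened envelope 3) = (1/3) / (2/3) = 1/2.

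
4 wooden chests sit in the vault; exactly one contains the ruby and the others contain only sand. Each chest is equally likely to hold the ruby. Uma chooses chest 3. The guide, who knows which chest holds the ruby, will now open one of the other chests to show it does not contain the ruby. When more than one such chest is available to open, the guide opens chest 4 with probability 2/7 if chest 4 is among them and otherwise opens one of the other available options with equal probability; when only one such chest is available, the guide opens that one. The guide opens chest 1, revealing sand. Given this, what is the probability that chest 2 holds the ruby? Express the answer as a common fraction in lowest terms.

Consider each possible location of the ruby in turn.
If it is in chest 1 (prior 1/4): the guide opened chest 1, so this case is ruled out; weight (1/4)·0 = 0.
If it is in chest 2 (prior 1/4): chest 4 is available but not opened, probability 5/7; weight (1/4)·(5/7) = 5/28.
If it is in chest 3 (prior 1/4): chest 4 is available but not opened; chest 1 gets probability (1 − 2/7)/2 = 5/14; weight (1/4)·(5/14) = 5/56.
If it is in chest 4 (prior 1/4): chest 4 holds the prize so is unavailable; the guide chooses uniformly among the 2 others, probability 1/2; weight (1/4)·(1/2) = 1/8.
The weights sum to 11/28.
So P(the ruby in chest 2 | the guide opened chest 1) = (5/28) / (11/28) = 5/11.

5/11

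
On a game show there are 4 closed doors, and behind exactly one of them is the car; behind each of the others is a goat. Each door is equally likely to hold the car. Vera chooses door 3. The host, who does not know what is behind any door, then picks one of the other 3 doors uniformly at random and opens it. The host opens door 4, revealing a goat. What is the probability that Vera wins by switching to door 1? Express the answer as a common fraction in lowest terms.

1/3

Apply Bayes' rule, conditioning on where the car actually is.
If it is behind any of doors 1, 2, and 3 (prior 1/4 each): the host picks door 4 with probability 1/3 regardless, and it is not the prize; weight (1/4)·(1/3) = 1/12 each.
If it is behind door 4 (prior 1/4): the host opened door 4, so this case is ruled out; weight (1/4)·0 = 0.
The weights sum to 1/4.
So P(the car behind door 1 | the host opened door 4) = (1/12) / (1/4) = 1/3.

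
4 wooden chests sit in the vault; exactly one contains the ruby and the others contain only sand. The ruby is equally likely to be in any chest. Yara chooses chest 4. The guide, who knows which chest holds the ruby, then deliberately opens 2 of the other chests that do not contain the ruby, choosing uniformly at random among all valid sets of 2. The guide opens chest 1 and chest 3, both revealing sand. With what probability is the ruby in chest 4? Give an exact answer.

1/4

Consider each possible location of the ruby in turn.
If it is in either of chests 1 and 3 (prior 1/4 each): that chest was opened and seen not to hold the prize — ruled out; weight (1/4)·0 = 0 each.
If it is in chest 2 (prior 1/4): the guide has no choice, probability 1; weight (1/4)·1 = 1/4.
If it is in chest 4 (prior 1/4): the guide has 3 equally likely choices, so probability 1/3; weight (1/4)·(1/3) = 1/12.
The weights sum to 1/3.
So P(the ruby in chest 4 | the guide opened chest 1 and chest 3) = (1/12) / (1/3) = 1/4.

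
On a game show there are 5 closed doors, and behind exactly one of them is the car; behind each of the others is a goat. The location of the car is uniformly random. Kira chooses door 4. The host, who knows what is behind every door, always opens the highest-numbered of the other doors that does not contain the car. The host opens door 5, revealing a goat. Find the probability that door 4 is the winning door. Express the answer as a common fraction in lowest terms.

Condition on the true location of the car.
If it is behind any of doors 1, 2, 3, and 4 (prior 1/5 each): door 5 is the highest-numbered option available, probability 1; weight (1/5)·1 = 1/5 each.
If it is behind door 5 (prior 1/5): the host opened door 5, so this case is ruled out; weight (1/5)·0 = 0.
The weights sum to 4/5.
So P(the car behind door 4 | the host opened door 5) = (1/5) / (4/5) = 1/4.

1/4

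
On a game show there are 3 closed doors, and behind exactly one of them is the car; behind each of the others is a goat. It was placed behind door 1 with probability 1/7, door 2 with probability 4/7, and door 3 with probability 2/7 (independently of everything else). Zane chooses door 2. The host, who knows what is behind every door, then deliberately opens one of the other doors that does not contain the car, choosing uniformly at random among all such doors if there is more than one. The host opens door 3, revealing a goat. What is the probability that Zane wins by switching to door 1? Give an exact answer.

1/3

Apply Bayes' rule, conditioning on where the car actually is.
If it is behind door 1 (prior 1/7): the host has no choice, probability 1; weight (1/7)·1 = 1/7.
If it is behind door 2 (prior 4/7): the host has 2 equally likely choices, so probability 1/2; weight (4/7)·(1/2) = 2/7.
If it is behind door 3 (prior 2/7): the host opened door 3, so this case is ruled out; weight (2/7)·0 = 0.
The weights sum to 3/7.
So P(the car behind door 1 | the host opened door 3) = (1/7) / (3/7) = 1/3.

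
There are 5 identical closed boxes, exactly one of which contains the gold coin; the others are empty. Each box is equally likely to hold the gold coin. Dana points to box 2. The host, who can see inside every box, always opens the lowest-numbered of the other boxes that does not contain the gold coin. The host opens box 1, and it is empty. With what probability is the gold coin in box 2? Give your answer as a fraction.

Apply Bayes' rule, conditioning on where the gold coin actually is.
If it is in box 1 (prior 1/5): the host opened box 1, so this case is ruled out; weight (1/5)·0 = 0.
If it is in any of boxes 2, 3, 4, and 5 (prior 1/5 each): box 1 is the lowest-numbered option available, probability 1; weight (1/5)·1 = 1/5 each.
The weights sum to 4/5.
So P(the gold coin in box 2 | the host opened box 1) = (1/5) / (4/5) = 1/4.

1/4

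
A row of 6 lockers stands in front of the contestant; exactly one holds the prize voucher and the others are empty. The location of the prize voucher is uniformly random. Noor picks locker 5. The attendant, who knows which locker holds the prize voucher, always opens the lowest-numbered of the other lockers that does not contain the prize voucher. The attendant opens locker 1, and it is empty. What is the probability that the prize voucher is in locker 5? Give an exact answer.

Condition on the true location of the prize voucher.
If it is in locker 1 (prior 1/6): the attendant opened locker 1, so this case is ruled out; weight (1/6)·0 = 0.
If it is in any of lockers 2, 3, 4, 5, and 6 (prior 1/6 each): locker 1 is the lowest-numbered option available, probability 1; weight (1/6)·1 = 1/6 each.
The weights sum to 5/6.
So P(the prize voucher in locker 5 | the attendant opened locker 1) = (1/6) / (5/6) = 1/5.

1/5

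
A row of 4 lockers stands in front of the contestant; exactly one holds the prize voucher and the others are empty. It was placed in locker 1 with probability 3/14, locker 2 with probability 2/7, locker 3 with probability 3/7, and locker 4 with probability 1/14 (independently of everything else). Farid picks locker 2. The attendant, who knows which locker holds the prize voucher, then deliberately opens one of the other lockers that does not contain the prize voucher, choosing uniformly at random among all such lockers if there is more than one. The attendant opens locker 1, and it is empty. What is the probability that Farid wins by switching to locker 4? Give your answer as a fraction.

3/29

Apply Bayes' rule, conditioning on where the prize voucher actually is.
If it is in locker 1 (prior 3/14): the attendant opened locker 1, so this case is ruled out; weight (3/14)·0 = 0.
If it is in locker 2 (prior 2/7): the attendant has 3 equally likely choices, so probability 1/3; weight (2/7)·(1/3) = 2/21.
If it is in locker 3 (prior 3/7): the attendant has 2 equally likely choices, so probability 1/2; weight (3/7)·(1/2) = 3/14.
If it is in locker 4 (prior 1/14): the attendant has 2 equally likely choices, so probability 1/2; weight (1/14)·(1/2) = 1/28.
The weights sum to 29/84.
So P(the prize voucher in locker 4 | the attendant opened locker 1) = (1/28) / (29/84) = 3/29.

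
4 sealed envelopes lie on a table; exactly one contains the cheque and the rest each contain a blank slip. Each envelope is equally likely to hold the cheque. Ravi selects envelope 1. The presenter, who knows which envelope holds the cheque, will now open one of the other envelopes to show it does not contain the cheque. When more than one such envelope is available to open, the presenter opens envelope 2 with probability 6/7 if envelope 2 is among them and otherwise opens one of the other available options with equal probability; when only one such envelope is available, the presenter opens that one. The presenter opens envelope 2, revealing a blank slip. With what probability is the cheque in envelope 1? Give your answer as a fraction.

1/3

Apply Bayes' rule, conditioning on where the cheque actually is.
If it is in any of envelopes 1, 3, and 4 (prior 1/4 each): envelope 2 is available, opened with probability 6/7; weight (1/4)·(6/7) = 3/14 each.
If it is in envelope 2 (prior 1/4): the presenter opened envelope 2, so this case is ruled out; weight (1/4)·0 = 0.
The weights sum to 9/14.
So P(the cheque in envelope 1 | the presenter opened envelope 2) = (3/14) / (9/14) = 1/3.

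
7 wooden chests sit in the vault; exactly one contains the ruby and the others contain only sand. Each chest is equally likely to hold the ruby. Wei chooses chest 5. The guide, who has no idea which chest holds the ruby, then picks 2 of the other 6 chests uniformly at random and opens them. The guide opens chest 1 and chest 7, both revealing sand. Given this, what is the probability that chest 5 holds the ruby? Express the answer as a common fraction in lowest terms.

Because the guide chose which chests to open without knowing where the ruby is, the choice is independent of the prize location. Learning that none of the 2 opened chests holds the ruby simply rules out those 2 locations and leaves the remaining 5 chests still equally likely by symmetry.
So P(the ruby in chest 5) = 1/5.

1/5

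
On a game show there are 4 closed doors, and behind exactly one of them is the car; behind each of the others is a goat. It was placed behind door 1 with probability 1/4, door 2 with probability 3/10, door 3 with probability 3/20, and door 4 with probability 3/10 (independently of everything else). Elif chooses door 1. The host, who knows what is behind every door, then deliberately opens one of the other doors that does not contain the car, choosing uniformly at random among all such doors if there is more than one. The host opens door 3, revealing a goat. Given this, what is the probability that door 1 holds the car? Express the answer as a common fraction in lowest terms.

Condition on the true location of the car.
If it is behind door 1 (prior 1/4): the host has 3 equally likely choices, so probability 1/3; weight (1/4)·(1/3) = 1/12.
If it is behind either of doors 2 and 4 (prior 3/10 each): the host has 2 equally likely choices, so probability 1/2; weight (3/10)·(1/2) = 3/20 each.
If it is behind door 3 (prior 3/20): the host opened door 3, so this case is ruled out; weight (3/20)·0 = 0.
The weights sum to 23/60.
So P(the car behind door 1 | the host opened door 3) = (1/12) / (23/60) = 5/23.

5/23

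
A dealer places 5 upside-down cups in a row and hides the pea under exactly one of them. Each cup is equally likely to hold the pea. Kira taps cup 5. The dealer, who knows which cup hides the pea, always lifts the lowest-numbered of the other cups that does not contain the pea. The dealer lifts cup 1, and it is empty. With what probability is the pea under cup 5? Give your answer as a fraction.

Consider each possible location of the pea in turn.
If it is under cup 1 (prior 1/5): the dealer opened cup 1, so this case is ruled out; weight (1/5)·0 = 0.
If it is under any of cups 2, 3, 4, and 5 (prior 1/5 each): cup 1 is the lowest-numbered option available, probability 1; weight (1/5)·1 = 1/5 each.
The weights sum to 4/5.
So P(the pea under cup 5 | the dealer opened cup 1) = (1/5) / (4/5) = 1/4.

1/4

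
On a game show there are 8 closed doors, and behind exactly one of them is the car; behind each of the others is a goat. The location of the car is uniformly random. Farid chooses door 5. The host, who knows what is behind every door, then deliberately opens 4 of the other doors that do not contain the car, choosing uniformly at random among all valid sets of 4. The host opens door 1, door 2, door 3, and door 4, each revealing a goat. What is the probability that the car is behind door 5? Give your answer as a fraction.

Consider each possible location of the car in turn.
If it is behind any of doors 1, 2, 3, and 4 (prior 1/8 each): that door was opened and seen not to hold the prize — ruled out; weight (1/8)·0 = 0 each.
If it is behind door 5 (prior 1/8): the host has 35 equally likely choices, so probability 1/35; weight (1/8)·(1/35) = 1/280.
If it is behind any of doors 6, 7, and 8 (prior 1/8 each): the host has 15 equally likely choices, so probability 1/15; weight (1/8)·(1/15) = 1/120 each.
The weights sum to 1/35.
So P(the car behind door 5 | the host opened door 1, door 2, door 3, and door 4) = (1/280) / (1/35) = 1/8.

1/8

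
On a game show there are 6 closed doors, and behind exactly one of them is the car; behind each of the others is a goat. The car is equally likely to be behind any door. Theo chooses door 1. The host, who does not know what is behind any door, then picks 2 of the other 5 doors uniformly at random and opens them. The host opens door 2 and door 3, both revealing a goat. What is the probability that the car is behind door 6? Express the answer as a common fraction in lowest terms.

Consider each possible location of the car in turn.
If it is behind any of doors 1, 4, 5, and 6 (prior 1/6 each): the host picks exactly this set with probability 1/10 regardless, and none is the prize; weight (1/6)·(1/10) = 1/60 each.
If it is behind either of doors 2 and 3 (prior 1/6 each): that door was opened and seen not to hold the prize — ruled out; weight (1/6)·0 = 0 each.
The weights sum to 1/15.
So P(the car behind door 6 | the host opened door 2 and door 3) = (1/60) / (1/15) = 1/4.

1/4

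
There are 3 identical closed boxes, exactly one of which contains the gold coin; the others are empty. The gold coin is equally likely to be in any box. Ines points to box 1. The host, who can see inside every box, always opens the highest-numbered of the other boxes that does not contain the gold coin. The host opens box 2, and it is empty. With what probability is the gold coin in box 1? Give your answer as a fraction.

0

Condition on the true location of the gold coin.
If it is in box 1 (prior 1/3): the host would have opened box 3 instead, probability 0; weight (1/3)·0 = 0.
If it is in box 2 (prior 1/3): the host opened box 2, so this case is ruled out; weight (1/3)·0 = 0.
If it is in box 3 (prior 1/3): box 2 is the highest-numbered option available, probability 1; weight (1/3)·1 = 1/3.
The weights sum to 1/3.
So P(the gold coin in box 1 | the host opened box 2) = 0 / (1/3) = 0.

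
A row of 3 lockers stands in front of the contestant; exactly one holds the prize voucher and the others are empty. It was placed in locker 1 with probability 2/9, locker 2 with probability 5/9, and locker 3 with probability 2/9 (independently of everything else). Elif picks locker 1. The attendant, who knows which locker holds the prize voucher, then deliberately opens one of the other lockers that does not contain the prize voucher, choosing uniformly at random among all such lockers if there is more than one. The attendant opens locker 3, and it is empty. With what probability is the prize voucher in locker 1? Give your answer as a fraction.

Condition on the true location of the prize voucher.
If it is in locker 1 (prior 2/9): the attendant has 2 equally likely choices, so probability 1/2; weight (2/9)·(1/2) = 1/9.
If it is in locker 2 (prior 5/9): the attendant has no choice, probability 1; weight (5/9)·1 = 5/9.
If it is in locker 3 (prior 2/9): the attendant opened locker 3, so this case is ruled out; weight (2/9)·0 = 0.
The weights sum to 2/3.
So P(the prize voucher in locker 1 | the attendant opened locker 3) = (1/9) / (2/3) = 1/6.

1/6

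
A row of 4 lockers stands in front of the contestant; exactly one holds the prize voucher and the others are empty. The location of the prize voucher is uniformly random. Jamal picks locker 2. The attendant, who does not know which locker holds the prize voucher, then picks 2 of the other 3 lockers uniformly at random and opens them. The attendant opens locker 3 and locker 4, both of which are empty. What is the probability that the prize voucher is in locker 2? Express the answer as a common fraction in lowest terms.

1/2

Because the attendant chose which lockers to open without knowing where the prize voucher is, the choice is independent of the prize location. Learning that none of the 2 opened lockers holds the prize voucher simply rules out those 2 locations and leaves the remaining 2 lockers still equally likely by symmetry.
So P(the prize voucher in locker 2) = 1/2.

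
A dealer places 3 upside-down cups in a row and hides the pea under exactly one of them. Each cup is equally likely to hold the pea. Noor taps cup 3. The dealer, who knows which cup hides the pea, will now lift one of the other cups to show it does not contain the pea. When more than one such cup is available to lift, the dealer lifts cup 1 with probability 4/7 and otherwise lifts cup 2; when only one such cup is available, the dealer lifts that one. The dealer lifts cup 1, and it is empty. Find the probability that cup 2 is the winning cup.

7/11

Condition on the true location of the pea.
If it is under cup 1 (prior 1/3): the dealer opened cup 1, so this case is ruled out; weight (1/3)·0 = 0.
If it is under cup 2 (prior 1/3): only cup 1 is available, probability 1; weight (1/3)·1 = 1/3.
If it is under cup 3 (prior 1/3): cup 1 is available, opened with probability 4/7; weight (1/3)·(4/7) = 4/21.
The weights sum to 11/21.
So P(the pea under cup 2 | the dealer opened cup 1) = (1/3) / (11/21) = 7/11.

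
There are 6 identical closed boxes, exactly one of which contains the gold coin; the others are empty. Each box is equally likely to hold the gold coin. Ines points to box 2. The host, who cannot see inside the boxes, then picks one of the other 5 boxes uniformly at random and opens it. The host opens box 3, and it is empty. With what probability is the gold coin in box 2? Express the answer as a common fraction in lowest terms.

Condition on the true location of the gold coin.
If it is in any of boxes 1, 2, 4, 5, and 6 (prior 1/6 each): the host picks box 3 with probability 1/5 regardless, and it is not the prize; weight (1/6)·(1/5) = 1/30 each.
If it is in box 3 (prior 1/6): the host opened box 3, so this case is ruled out; weight (1/6)·0 = 0.
The weights sum to 1/6.
So P(the gold coin in box 2 | the host opened box 3) = (1/30) / (1/6) = 1/5.

1/5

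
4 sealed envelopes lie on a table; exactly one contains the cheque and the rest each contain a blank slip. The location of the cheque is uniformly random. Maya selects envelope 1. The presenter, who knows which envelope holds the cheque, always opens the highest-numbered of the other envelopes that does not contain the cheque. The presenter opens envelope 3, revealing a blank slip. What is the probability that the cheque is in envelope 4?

Apply Bayes' rule, conditioning on where the cheque actually is.
If it is in either of envelopes 1 and 2 (prior 1/4 each): the presenter would have opened envelope 4 instead, probability 0; weight (1/4)·0 = 0 each.
If it is in envelope 3 (prior 1/4): the presenter opened envelope 3, so this case is ruled out; weight (1/4)·0 = 0.
If it is in envelope 4 (prior 1/4): envelope 3 is the highest-numbered option available, probability 1; weight (1/4)·1 = 1/4.
The weights sum to 1/4.
So P(the cheque in envelope 4 | the presenter opened envelope 3) = (1/4) / (1/4) = 1.

1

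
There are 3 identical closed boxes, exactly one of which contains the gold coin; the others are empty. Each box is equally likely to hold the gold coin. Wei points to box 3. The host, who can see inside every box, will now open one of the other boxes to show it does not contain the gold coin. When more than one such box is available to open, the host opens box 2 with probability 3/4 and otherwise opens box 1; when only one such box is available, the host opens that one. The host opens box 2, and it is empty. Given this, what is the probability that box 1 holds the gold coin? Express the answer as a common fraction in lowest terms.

Consider each possible location of the gold coin in turn.
If it is in box 1 (prior 1/3): only box 2 is available, probability 1; weight (1/3)·1 = 1/3.
If it is in box 2 (prior 1/3): the host opened box 2, so this case is ruled out; weight (1/3)·0 = 0.
If it is in box 3 (prior 1/3): box 2 is available, opened with probability 3/4; weight (1/3)·(3/4) = 1/4.
The weights sum to 7/12.
So P(the gold coin in box 1 | the host opened box 2) = (1/3) / (7/12) = 4/7.

4/7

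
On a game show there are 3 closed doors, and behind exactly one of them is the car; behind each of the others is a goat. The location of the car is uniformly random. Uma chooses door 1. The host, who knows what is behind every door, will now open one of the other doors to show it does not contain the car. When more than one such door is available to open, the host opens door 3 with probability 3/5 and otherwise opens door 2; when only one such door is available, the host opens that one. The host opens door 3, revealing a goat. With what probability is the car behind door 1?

3/8

Condition on the true location of the car.
If it is behind door 1 (prior 1/3): door 3 is available, opened with probability 3/5; weight (1/3)·(3/5) = 1/5.
If it is behind door 2 (prior 1/3): only door 3 is available, probability 1; weight (1/3)·1 = 1/3.
If it is behind door 3 (prior 1/3): the host opened door 3, so this case is ruled out; weight (1/3)·0 = 0.
The weights sum to 8/15.
So P(the car behind door 1 | the host opened door 3) = (1/5) / (8/15) = 3/8.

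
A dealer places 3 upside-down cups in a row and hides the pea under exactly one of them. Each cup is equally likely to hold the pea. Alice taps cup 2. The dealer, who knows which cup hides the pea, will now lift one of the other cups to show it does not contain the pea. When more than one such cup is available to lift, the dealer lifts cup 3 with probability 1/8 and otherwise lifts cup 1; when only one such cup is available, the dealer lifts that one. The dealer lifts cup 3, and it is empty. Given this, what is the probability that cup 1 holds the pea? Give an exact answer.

Condition on the true location of the pea.
If it is under cup 1 (prior 1/3): only cup 3 is available, probability 1; weight (1/3)·1 = 1/3.
If it is under cup 2 (prior 1/3): cup 3 is available, opened with probability 1/8; weight (1/3)·(1/8) = 1/24.
If it is under cup 3 (prior 1/3): the dealer opened cup 3, so this case is ruled out; weight (1/3)·0 = 0.
The weights sum to 3/8.
So P(the pea under cup 1 | the dealer opened cup 3) = (1/3) / (3/8) = 8/9.

8/9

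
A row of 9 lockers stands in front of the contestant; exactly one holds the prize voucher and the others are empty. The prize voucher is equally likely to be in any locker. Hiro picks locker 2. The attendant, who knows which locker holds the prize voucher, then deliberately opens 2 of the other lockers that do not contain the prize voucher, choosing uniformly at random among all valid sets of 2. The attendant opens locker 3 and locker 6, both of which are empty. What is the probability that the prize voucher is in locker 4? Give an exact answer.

4/27

Consider each possible location of the prize voucher in turn.
If it is in any of lockers 1, 4, 5, 7, 8, and 9 (prior 1/9 each): the attendant has 21 equally likely choices, so probability 1/21; weight (1/9)·(1/21) = 1/189 each.
If it is in locker 2 (prior 1/9): the attendant has 28 equally likely choices, so probability 1/28; weight (1/9)·(1/28) = 1/252.
If it is in either of lockers 3 and 6 (prior 1/9 each): that locker was opened and seen not to hold the prize — ruled out; weight (1/9)·0 = 0 each.
The weights sum to 1/28.
So P(the prize voucher in locker 4 | the attendant opened locker 3 and locker 6) = (1/189) / (1/28) = 4/27.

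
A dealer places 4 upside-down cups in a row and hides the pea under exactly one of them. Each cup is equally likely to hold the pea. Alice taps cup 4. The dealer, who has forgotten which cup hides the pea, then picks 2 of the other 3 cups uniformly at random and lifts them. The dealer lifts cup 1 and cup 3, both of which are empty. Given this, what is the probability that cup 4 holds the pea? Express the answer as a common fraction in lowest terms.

1/2

Because the dealer chose which cups to lift without knowing where the pea is, the choice is independent of the prize location. Learning that none of the 2 opened cups holds the pea simply rules out those 2 locations and leaves the remaining 2 cups still equally likely by symmetry.
So P(the pea under cup 4) = 1/2.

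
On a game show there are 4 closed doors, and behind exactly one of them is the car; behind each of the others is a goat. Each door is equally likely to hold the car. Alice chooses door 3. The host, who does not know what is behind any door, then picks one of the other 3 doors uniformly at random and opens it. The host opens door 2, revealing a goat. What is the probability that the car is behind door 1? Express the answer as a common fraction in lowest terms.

1/3

Consider each possible location of the car in turn.
If it is behind any of doors 1, 3, and 4 (prior 1/4 each): the host picks door 2 with probability 1/3 regardless, and it is not the prize; weight (1/4)·(1/3) = 1/12 each.
If it is behind door 2 (prior 1/4): the host opened door 2, so this case is ruled out; weight (1/4)·0 = 0.
The weights sum to 1/4.
So P(the car behind door 1 | the host opened door 2) = (1/12) / (1/4) = 1/3.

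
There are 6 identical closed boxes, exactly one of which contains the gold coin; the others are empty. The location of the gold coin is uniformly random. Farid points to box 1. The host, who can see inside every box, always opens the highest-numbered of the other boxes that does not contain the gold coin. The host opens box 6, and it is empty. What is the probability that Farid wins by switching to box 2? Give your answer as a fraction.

Apply Bayes' rule, conditioning on where the gold coin actually is.
If it is in any of boxes 1, 2, 3, 4, and 5 (prior 1/6 each): box 6 is the highest-numbered option available, probability 1; weight (1/6)·1 = 1/6 each.
If it is in box 6 (prior 1/6): the host opened box 6, so this case is ruled out; weight (1/6)·0 = 0.
The weights sum to 5/6.
So P(the gold coin in box 2 | the host opened box 6) = (1/6) / (5/6) = 1/5.

1/5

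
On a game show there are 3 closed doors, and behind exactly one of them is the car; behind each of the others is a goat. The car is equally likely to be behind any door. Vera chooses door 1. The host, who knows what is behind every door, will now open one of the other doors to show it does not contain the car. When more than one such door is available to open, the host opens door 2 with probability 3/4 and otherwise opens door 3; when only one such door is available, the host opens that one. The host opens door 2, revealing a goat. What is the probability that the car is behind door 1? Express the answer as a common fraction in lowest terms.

3/7

Consider each possible location of the car in turn.
If it is behind door 1 (prior 1/3): door 2 is available, opened with probability 3/4; weight (1/3)·(3/4) = 1/4.
If it is behind door 2 (prior 1/3): the host opened door 2, so this case is ruled out; weight (1/3)·0 = 0.
If it is behind door 3 (prior 1/3): only door 2 is available, probability 1; weight (1/3)·1 = 1/3.
The weights sum to 7/12.
So P(the car behind door 1 | the host opened door 2) = (1/4) / (7/12) = 3/7.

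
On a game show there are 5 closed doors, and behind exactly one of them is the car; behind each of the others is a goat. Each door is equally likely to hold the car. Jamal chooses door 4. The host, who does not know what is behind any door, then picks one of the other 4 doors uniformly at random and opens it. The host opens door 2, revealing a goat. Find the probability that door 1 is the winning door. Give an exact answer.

Condition on the true location of the car.
If it is behind any of doors 1, 3, 4, and 5 (prior 1/5 each): the host picks door 2 with probability 1/4 regardless, and it is not the prize; weight (1/5)·(1/4) = 1/20 each.
If it is behind door 2 (prior 1/5): the host opened door 2, so this case is ruled out; weight (1/5)·0 = 0.
The weights sum to 1/5.
So P(the car behind door 1 | the host opened door 2) = (1/20) / (1/5) = 1/4.

1/4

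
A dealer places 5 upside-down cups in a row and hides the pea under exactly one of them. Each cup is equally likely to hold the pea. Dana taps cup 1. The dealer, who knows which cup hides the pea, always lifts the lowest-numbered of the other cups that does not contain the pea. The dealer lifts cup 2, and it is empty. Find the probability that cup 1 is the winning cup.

Apply Bayes' rule, conditioning on where the pea actually is.
If it is under any of cups 1, 3, 4, and 5 (prior 1/5 each): cup 2 is the lowest-numbered option available, probability 1; weight (1/5)·1 = 1/5 each.
If it is under cup 2 (prior 1/5): the dealer opened cup 2, so this case is ruled out; weight (1/5)·0 = 0.
The weights sum to 4/5.
So P(the pea under cup 1 | the dealer opened cup 2) = (1/5) / (4/5) = 1/4.

1/4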